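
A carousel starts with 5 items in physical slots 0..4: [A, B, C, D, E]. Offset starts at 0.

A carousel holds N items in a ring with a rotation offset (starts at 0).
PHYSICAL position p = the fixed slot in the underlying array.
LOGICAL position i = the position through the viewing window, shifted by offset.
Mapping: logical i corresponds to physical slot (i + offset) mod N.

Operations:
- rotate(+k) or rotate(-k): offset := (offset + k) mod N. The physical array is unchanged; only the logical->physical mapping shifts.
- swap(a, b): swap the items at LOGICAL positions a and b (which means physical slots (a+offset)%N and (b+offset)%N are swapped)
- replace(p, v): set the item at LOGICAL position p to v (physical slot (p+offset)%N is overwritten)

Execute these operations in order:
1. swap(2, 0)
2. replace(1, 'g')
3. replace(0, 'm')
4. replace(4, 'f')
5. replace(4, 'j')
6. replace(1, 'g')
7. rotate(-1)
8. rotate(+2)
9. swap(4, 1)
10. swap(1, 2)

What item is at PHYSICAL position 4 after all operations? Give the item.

After op 1 (swap(2, 0)): offset=0, physical=[C,B,A,D,E], logical=[C,B,A,D,E]
After op 2 (replace(1, 'g')): offset=0, physical=[C,g,A,D,E], logical=[C,g,A,D,E]
After op 3 (replace(0, 'm')): offset=0, physical=[m,g,A,D,E], logical=[m,g,A,D,E]
After op 4 (replace(4, 'f')): offset=0, physical=[m,g,A,D,f], logical=[m,g,A,D,f]
After op 5 (replace(4, 'j')): offset=0, physical=[m,g,A,D,j], logical=[m,g,A,D,j]
After op 6 (replace(1, 'g')): offset=0, physical=[m,g,A,D,j], logical=[m,g,A,D,j]
After op 7 (rotate(-1)): offset=4, physical=[m,g,A,D,j], logical=[j,m,g,A,D]
After op 8 (rotate(+2)): offset=1, physical=[m,g,A,D,j], logical=[g,A,D,j,m]
After op 9 (swap(4, 1)): offset=1, physical=[A,g,m,D,j], logical=[g,m,D,j,A]
After op 10 (swap(1, 2)): offset=1, physical=[A,g,D,m,j], logical=[g,D,m,j,A]

Answer: j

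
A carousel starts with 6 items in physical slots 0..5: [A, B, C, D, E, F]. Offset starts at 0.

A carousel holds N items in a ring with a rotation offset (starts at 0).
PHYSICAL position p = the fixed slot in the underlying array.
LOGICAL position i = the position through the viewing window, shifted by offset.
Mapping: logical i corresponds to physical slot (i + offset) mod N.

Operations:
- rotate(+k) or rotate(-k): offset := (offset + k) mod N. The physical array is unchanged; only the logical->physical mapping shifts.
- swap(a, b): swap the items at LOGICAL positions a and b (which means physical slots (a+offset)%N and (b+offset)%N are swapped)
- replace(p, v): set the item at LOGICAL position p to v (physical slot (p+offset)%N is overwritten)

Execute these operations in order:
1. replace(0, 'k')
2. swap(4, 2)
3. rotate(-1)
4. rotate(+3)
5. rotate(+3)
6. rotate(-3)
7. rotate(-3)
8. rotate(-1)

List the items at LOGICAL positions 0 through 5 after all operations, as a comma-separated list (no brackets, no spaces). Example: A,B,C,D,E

After op 1 (replace(0, 'k')): offset=0, physical=[k,B,C,D,E,F], logical=[k,B,C,D,E,F]
After op 2 (swap(4, 2)): offset=0, physical=[k,B,E,D,C,F], logical=[k,B,E,D,C,F]
After op 3 (rotate(-1)): offset=5, physical=[k,B,E,D,C,F], logical=[F,k,B,E,D,C]
After op 4 (rotate(+3)): offset=2, physical=[k,B,E,D,C,F], logical=[E,D,C,F,k,B]
After op 5 (rotate(+3)): offset=5, physical=[k,B,E,D,C,F], logical=[F,k,B,E,D,C]
After op 6 (rotate(-3)): offset=2, physical=[k,B,E,D,C,F], logical=[E,D,C,F,k,B]
After op 7 (rotate(-3)): offset=5, physical=[k,B,E,D,C,F], logical=[F,k,B,E,D,C]
After op 8 (rotate(-1)): offset=4, physical=[k,B,E,D,C,F], logical=[C,F,k,B,E,D]

Answer: C,F,k,B,E,D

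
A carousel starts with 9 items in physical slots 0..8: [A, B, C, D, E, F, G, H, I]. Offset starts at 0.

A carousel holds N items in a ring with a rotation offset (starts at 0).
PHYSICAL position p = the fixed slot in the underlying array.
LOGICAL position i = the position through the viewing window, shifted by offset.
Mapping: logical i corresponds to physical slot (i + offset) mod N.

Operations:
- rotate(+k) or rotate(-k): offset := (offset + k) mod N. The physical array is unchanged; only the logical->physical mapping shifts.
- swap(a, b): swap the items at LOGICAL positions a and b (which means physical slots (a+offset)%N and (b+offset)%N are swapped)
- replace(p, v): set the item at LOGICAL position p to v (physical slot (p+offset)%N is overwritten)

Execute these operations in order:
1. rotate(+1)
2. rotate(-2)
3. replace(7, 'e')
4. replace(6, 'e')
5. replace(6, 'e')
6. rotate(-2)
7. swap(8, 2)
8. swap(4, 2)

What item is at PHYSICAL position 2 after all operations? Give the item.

After op 1 (rotate(+1)): offset=1, physical=[A,B,C,D,E,F,G,H,I], logical=[B,C,D,E,F,G,H,I,A]
After op 2 (rotate(-2)): offset=8, physical=[A,B,C,D,E,F,G,H,I], logical=[I,A,B,C,D,E,F,G,H]
After op 3 (replace(7, 'e')): offset=8, physical=[A,B,C,D,E,F,e,H,I], logical=[I,A,B,C,D,E,F,e,H]
After op 4 (replace(6, 'e')): offset=8, physical=[A,B,C,D,E,e,e,H,I], logical=[I,A,B,C,D,E,e,e,H]
After op 5 (replace(6, 'e')): offset=8, physical=[A,B,C,D,E,e,e,H,I], logical=[I,A,B,C,D,E,e,e,H]
After op 6 (rotate(-2)): offset=6, physical=[A,B,C,D,E,e,e,H,I], logical=[e,H,I,A,B,C,D,E,e]
After op 7 (swap(8, 2)): offset=6, physical=[A,B,C,D,E,I,e,H,e], logical=[e,H,e,A,B,C,D,E,I]
After op 8 (swap(4, 2)): offset=6, physical=[A,e,C,D,E,I,e,H,B], logical=[e,H,B,A,e,C,D,E,I]

Answer: C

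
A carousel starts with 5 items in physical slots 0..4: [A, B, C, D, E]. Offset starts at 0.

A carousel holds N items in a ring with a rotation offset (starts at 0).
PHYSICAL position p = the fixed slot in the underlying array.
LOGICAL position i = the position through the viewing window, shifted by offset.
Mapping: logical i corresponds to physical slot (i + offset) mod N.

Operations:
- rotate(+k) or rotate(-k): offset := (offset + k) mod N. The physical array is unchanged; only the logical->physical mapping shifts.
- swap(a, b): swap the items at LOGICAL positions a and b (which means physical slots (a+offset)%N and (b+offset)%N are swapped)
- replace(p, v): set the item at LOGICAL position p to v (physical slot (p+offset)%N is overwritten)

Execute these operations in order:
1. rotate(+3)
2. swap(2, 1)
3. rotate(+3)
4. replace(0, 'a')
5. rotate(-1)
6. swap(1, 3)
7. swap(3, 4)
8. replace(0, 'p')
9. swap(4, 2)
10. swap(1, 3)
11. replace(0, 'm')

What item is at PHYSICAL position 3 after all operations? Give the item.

After op 1 (rotate(+3)): offset=3, physical=[A,B,C,D,E], logical=[D,E,A,B,C]
After op 2 (swap(2, 1)): offset=3, physical=[E,B,C,D,A], logical=[D,A,E,B,C]
After op 3 (rotate(+3)): offset=1, physical=[E,B,C,D,A], logical=[B,C,D,A,E]
After op 4 (replace(0, 'a')): offset=1, physical=[E,a,C,D,A], logical=[a,C,D,A,E]
After op 5 (rotate(-1)): offset=0, physical=[E,a,C,D,A], logical=[E,a,C,D,A]
After op 6 (swap(1, 3)): offset=0, physical=[E,D,C,a,A], logical=[E,D,C,a,A]
After op 7 (swap(3, 4)): offset=0, physical=[E,D,C,A,a], logical=[E,D,C,A,a]
After op 8 (replace(0, 'p')): offset=0, physical=[p,D,C,A,a], logical=[p,D,C,A,a]
After op 9 (swap(4, 2)): offset=0, physical=[p,D,a,A,C], logical=[p,D,a,A,C]
After op 10 (swap(1, 3)): offset=0, physical=[p,A,a,D,C], logical=[p,A,a,D,C]
After op 11 (replace(0, 'm')): offset=0, physical=[m,A,a,D,C], logical=[m,A,a,D,C]

Answer: D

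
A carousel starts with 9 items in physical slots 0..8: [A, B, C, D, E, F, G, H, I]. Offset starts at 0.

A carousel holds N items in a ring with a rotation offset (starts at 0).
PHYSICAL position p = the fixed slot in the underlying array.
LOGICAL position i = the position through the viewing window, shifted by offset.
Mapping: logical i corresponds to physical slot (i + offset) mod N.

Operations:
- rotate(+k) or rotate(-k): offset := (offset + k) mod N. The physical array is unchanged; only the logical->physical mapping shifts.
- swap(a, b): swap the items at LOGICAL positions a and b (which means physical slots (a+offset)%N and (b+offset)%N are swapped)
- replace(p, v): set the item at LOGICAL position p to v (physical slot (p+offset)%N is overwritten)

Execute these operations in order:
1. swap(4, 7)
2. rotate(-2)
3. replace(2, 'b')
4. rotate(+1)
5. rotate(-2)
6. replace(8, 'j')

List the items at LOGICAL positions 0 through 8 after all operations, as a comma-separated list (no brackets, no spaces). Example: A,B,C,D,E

Answer: G,E,I,b,B,C,D,H,j

Derivation:
After op 1 (swap(4, 7)): offset=0, physical=[A,B,C,D,H,F,G,E,I], logical=[A,B,C,D,H,F,G,E,I]
After op 2 (rotate(-2)): offset=7, physical=[A,B,C,D,H,F,G,E,I], logical=[E,I,A,B,C,D,H,F,G]
After op 3 (replace(2, 'b')): offset=7, physical=[b,B,C,D,H,F,G,E,I], logical=[E,I,b,B,C,D,H,F,G]
After op 4 (rotate(+1)): offset=8, physical=[b,B,C,D,H,F,G,E,I], logical=[I,b,B,C,D,H,F,G,E]
After op 5 (rotate(-2)): offset=6, physical=[b,B,C,D,H,F,G,E,I], logical=[G,E,I,b,B,C,D,H,F]
After op 6 (replace(8, 'j')): offset=6, physical=[b,B,C,D,H,j,G,E,I], logical=[G,E,I,b,B,C,D,H,j]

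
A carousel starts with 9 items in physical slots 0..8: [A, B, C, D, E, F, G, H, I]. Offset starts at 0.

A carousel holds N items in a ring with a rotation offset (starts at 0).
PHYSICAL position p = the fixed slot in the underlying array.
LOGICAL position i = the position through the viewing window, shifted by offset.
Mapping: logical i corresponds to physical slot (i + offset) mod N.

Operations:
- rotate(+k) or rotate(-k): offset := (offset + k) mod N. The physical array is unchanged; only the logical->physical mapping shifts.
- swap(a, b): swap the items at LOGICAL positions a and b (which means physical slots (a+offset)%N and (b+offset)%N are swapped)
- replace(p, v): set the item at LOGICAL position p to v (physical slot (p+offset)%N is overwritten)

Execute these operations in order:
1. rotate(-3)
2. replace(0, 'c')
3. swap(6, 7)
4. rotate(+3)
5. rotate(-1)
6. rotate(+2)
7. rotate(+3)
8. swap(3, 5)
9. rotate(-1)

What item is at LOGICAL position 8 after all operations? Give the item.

Answer: C

Derivation:
After op 1 (rotate(-3)): offset=6, physical=[A,B,C,D,E,F,G,H,I], logical=[G,H,I,A,B,C,D,E,F]
After op 2 (replace(0, 'c')): offset=6, physical=[A,B,C,D,E,F,c,H,I], logical=[c,H,I,A,B,C,D,E,F]
After op 3 (swap(6, 7)): offset=6, physical=[A,B,C,E,D,F,c,H,I], logical=[c,H,I,A,B,C,E,D,F]
After op 4 (rotate(+3)): offset=0, physical=[A,B,C,E,D,F,c,H,I], logical=[A,B,C,E,D,F,c,H,I]
After op 5 (rotate(-1)): offset=8, physical=[A,B,C,E,D,F,c,H,I], logical=[I,A,B,C,E,D,F,c,H]
After op 6 (rotate(+2)): offset=1, physical=[A,B,C,E,D,F,c,H,I], logical=[B,C,E,D,F,c,H,I,A]
After op 7 (rotate(+3)): offset=4, physical=[A,B,C,E,D,F,c,H,I], logical=[D,F,c,H,I,A,B,C,E]
After op 8 (swap(3, 5)): offset=4, physical=[H,B,C,E,D,F,c,A,I], logical=[D,F,c,A,I,H,B,C,E]
After op 9 (rotate(-1)): offset=3, physical=[H,B,C,E,D,F,c,A,I], logical=[E,D,F,c,A,I,H,B,C]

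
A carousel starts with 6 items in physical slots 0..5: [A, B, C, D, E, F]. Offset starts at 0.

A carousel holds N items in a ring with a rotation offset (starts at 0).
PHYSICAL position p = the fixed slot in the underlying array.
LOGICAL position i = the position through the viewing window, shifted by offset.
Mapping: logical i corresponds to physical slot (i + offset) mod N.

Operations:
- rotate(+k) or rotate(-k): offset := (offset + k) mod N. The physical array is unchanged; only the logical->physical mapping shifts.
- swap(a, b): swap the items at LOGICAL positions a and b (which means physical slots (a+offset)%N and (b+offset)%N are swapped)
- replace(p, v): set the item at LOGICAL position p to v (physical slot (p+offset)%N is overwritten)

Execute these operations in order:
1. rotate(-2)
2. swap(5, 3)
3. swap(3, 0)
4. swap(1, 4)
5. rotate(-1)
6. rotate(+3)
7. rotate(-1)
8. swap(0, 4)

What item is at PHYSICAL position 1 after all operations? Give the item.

After op 1 (rotate(-2)): offset=4, physical=[A,B,C,D,E,F], logical=[E,F,A,B,C,D]
After op 2 (swap(5, 3)): offset=4, physical=[A,D,C,B,E,F], logical=[E,F,A,D,C,B]
After op 3 (swap(3, 0)): offset=4, physical=[A,E,C,B,D,F], logical=[D,F,A,E,C,B]
After op 4 (swap(1, 4)): offset=4, physical=[A,E,F,B,D,C], logical=[D,C,A,E,F,B]
After op 5 (rotate(-1)): offset=3, physical=[A,E,F,B,D,C], logical=[B,D,C,A,E,F]
After op 6 (rotate(+3)): offset=0, physical=[A,E,F,B,D,C], logical=[A,E,F,B,D,C]
After op 7 (rotate(-1)): offset=5, physical=[A,E,F,B,D,C], logical=[C,A,E,F,B,D]
After op 8 (swap(0, 4)): offset=5, physical=[A,E,F,C,D,B], logical=[B,A,E,F,C,D]

Answer: E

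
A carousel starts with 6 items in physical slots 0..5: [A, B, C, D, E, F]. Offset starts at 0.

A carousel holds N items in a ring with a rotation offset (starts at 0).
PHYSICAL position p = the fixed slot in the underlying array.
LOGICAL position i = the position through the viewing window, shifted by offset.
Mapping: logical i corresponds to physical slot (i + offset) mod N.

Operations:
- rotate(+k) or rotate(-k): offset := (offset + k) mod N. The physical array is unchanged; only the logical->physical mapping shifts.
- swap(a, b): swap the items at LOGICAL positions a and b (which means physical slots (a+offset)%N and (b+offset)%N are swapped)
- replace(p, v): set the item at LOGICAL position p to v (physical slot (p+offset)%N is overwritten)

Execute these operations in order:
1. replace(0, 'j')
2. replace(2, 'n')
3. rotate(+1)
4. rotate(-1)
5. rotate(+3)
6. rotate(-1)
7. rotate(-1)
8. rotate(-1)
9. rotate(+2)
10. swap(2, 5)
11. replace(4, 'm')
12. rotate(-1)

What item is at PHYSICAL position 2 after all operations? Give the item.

Answer: n

Derivation:
After op 1 (replace(0, 'j')): offset=0, physical=[j,B,C,D,E,F], logical=[j,B,C,D,E,F]
After op 2 (replace(2, 'n')): offset=0, physical=[j,B,n,D,E,F], logical=[j,B,n,D,E,F]
After op 3 (rotate(+1)): offset=1, physical=[j,B,n,D,E,F], logical=[B,n,D,E,F,j]
After op 4 (rotate(-1)): offset=0, physical=[j,B,n,D,E,F], logical=[j,B,n,D,E,F]
After op 5 (rotate(+3)): offset=3, physical=[j,B,n,D,E,F], logical=[D,E,F,j,B,n]
After op 6 (rotate(-1)): offset=2, physical=[j,B,n,D,E,F], logical=[n,D,E,F,j,B]
After op 7 (rotate(-1)): offset=1, physical=[j,B,n,D,E,F], logical=[B,n,D,E,F,j]
After op 8 (rotate(-1)): offset=0, physical=[j,B,n,D,E,F], logical=[j,B,n,D,E,F]
After op 9 (rotate(+2)): offset=2, physical=[j,B,n,D,E,F], logical=[n,D,E,F,j,B]
After op 10 (swap(2, 5)): offset=2, physical=[j,E,n,D,B,F], logical=[n,D,B,F,j,E]
After op 11 (replace(4, 'm')): offset=2, physical=[m,E,n,D,B,F], logical=[n,D,B,F,m,E]
After op 12 (rotate(-1)): offset=1, physical=[m,E,n,D,B,F], logical=[E,n,D,B,F,m]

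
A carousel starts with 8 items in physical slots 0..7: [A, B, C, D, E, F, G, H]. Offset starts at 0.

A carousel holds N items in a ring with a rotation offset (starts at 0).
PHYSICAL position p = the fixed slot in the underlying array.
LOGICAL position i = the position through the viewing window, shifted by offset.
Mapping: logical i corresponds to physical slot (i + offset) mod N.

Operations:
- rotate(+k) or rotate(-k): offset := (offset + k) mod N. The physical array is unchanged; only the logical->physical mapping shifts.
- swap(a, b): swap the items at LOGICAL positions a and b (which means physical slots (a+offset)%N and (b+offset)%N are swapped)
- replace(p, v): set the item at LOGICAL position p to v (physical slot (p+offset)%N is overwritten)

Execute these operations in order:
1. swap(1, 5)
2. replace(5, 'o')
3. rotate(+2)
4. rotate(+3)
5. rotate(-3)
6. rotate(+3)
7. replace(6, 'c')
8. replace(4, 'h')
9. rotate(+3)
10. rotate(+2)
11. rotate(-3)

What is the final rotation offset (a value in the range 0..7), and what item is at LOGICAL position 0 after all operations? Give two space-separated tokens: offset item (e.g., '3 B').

Answer: 7 H

Derivation:
After op 1 (swap(1, 5)): offset=0, physical=[A,F,C,D,E,B,G,H], logical=[A,F,C,D,E,B,G,H]
After op 2 (replace(5, 'o')): offset=0, physical=[A,F,C,D,E,o,G,H], logical=[A,F,C,D,E,o,G,H]
After op 3 (rotate(+2)): offset=2, physical=[A,F,C,D,E,o,G,H], logical=[C,D,E,o,G,H,A,F]
After op 4 (rotate(+3)): offset=5, physical=[A,F,C,D,E,o,G,H], logical=[o,G,H,A,F,C,D,E]
After op 5 (rotate(-3)): offset=2, physical=[A,F,C,D,E,o,G,H], logical=[C,D,E,o,G,H,A,F]
After op 6 (rotate(+3)): offset=5, physical=[A,F,C,D,E,o,G,H], logical=[o,G,H,A,F,C,D,E]
After op 7 (replace(6, 'c')): offset=5, physical=[A,F,C,c,E,o,G,H], logical=[o,G,H,A,F,C,c,E]
After op 8 (replace(4, 'h')): offset=5, physical=[A,h,C,c,E,o,G,H], logical=[o,G,H,A,h,C,c,E]
After op 9 (rotate(+3)): offset=0, physical=[A,h,C,c,E,o,G,H], logical=[A,h,C,c,E,o,G,H]
After op 10 (rotate(+2)): offset=2, physical=[A,h,C,c,E,o,G,H], logical=[C,c,E,o,G,H,A,h]
After op 11 (rotate(-3)): offset=7, physical=[A,h,C,c,E,o,G,H], logical=[H,A,h,C,c,E,o,G]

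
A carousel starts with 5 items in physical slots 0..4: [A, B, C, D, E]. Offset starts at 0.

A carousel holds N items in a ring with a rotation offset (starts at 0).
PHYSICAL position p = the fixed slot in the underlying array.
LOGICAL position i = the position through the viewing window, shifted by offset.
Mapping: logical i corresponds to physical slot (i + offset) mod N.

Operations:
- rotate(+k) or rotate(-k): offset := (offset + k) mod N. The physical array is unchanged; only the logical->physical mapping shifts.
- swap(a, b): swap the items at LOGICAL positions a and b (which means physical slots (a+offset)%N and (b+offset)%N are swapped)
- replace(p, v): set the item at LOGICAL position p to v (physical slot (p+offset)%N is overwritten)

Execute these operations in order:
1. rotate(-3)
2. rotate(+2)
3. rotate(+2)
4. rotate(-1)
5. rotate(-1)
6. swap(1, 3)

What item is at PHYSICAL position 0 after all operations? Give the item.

After op 1 (rotate(-3)): offset=2, physical=[A,B,C,D,E], logical=[C,D,E,A,B]
After op 2 (rotate(+2)): offset=4, physical=[A,B,C,D,E], logical=[E,A,B,C,D]
After op 3 (rotate(+2)): offset=1, physical=[A,B,C,D,E], logical=[B,C,D,E,A]
After op 4 (rotate(-1)): offset=0, physical=[A,B,C,D,E], logical=[A,B,C,D,E]
After op 5 (rotate(-1)): offset=4, physical=[A,B,C,D,E], logical=[E,A,B,C,D]
After op 6 (swap(1, 3)): offset=4, physical=[C,B,A,D,E], logical=[E,C,B,A,D]

Answer: C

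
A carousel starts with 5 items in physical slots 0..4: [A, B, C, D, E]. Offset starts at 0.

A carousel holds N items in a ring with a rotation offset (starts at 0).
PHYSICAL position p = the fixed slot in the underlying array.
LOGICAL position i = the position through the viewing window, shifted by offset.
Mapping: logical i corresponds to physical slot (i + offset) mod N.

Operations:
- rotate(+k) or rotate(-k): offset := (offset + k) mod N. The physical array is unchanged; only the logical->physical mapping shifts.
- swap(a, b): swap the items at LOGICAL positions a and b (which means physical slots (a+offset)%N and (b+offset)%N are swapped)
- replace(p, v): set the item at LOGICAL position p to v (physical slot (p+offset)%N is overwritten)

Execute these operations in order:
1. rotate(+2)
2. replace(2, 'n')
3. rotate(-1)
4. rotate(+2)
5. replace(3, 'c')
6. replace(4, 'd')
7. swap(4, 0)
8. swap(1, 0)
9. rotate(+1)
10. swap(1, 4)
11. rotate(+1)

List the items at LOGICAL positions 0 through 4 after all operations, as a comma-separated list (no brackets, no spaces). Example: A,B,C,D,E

After op 1 (rotate(+2)): offset=2, physical=[A,B,C,D,E], logical=[C,D,E,A,B]
After op 2 (replace(2, 'n')): offset=2, physical=[A,B,C,D,n], logical=[C,D,n,A,B]
After op 3 (rotate(-1)): offset=1, physical=[A,B,C,D,n], logical=[B,C,D,n,A]
After op 4 (rotate(+2)): offset=3, physical=[A,B,C,D,n], logical=[D,n,A,B,C]
After op 5 (replace(3, 'c')): offset=3, physical=[A,c,C,D,n], logical=[D,n,A,c,C]
After op 6 (replace(4, 'd')): offset=3, physical=[A,c,d,D,n], logical=[D,n,A,c,d]
After op 7 (swap(4, 0)): offset=3, physical=[A,c,D,d,n], logical=[d,n,A,c,D]
After op 8 (swap(1, 0)): offset=3, physical=[A,c,D,n,d], logical=[n,d,A,c,D]
After op 9 (rotate(+1)): offset=4, physical=[A,c,D,n,d], logical=[d,A,c,D,n]
After op 10 (swap(1, 4)): offset=4, physical=[n,c,D,A,d], logical=[d,n,c,D,A]
After op 11 (rotate(+1)): offset=0, physical=[n,c,D,A,d], logical=[n,c,D,A,d]

Answer: n,c,D,A,d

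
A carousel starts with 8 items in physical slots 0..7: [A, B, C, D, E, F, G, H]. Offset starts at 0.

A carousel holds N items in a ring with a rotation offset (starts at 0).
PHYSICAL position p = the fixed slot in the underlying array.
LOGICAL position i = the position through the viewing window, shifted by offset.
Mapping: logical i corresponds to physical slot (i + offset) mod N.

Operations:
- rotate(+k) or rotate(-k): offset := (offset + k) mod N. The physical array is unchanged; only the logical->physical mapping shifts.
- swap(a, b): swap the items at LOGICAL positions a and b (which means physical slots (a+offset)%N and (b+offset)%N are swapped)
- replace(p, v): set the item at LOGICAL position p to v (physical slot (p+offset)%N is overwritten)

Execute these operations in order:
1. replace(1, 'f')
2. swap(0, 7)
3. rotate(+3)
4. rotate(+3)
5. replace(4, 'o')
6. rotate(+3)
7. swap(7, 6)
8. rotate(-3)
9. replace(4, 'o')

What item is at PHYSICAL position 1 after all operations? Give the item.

Answer: f

Derivation:
After op 1 (replace(1, 'f')): offset=0, physical=[A,f,C,D,E,F,G,H], logical=[A,f,C,D,E,F,G,H]
After op 2 (swap(0, 7)): offset=0, physical=[H,f,C,D,E,F,G,A], logical=[H,f,C,D,E,F,G,A]
After op 3 (rotate(+3)): offset=3, physical=[H,f,C,D,E,F,G,A], logical=[D,E,F,G,A,H,f,C]
After op 4 (rotate(+3)): offset=6, physical=[H,f,C,D,E,F,G,A], logical=[G,A,H,f,C,D,E,F]
After op 5 (replace(4, 'o')): offset=6, physical=[H,f,o,D,E,F,G,A], logical=[G,A,H,f,o,D,E,F]
After op 6 (rotate(+3)): offset=1, physical=[H,f,o,D,E,F,G,A], logical=[f,o,D,E,F,G,A,H]
After op 7 (swap(7, 6)): offset=1, physical=[A,f,o,D,E,F,G,H], logical=[f,o,D,E,F,G,H,A]
After op 8 (rotate(-3)): offset=6, physical=[A,f,o,D,E,F,G,H], logical=[G,H,A,f,o,D,E,F]
After op 9 (replace(4, 'o')): offset=6, physical=[A,f,o,D,E,F,G,H], logical=[G,H,A,f,o,D,E,F]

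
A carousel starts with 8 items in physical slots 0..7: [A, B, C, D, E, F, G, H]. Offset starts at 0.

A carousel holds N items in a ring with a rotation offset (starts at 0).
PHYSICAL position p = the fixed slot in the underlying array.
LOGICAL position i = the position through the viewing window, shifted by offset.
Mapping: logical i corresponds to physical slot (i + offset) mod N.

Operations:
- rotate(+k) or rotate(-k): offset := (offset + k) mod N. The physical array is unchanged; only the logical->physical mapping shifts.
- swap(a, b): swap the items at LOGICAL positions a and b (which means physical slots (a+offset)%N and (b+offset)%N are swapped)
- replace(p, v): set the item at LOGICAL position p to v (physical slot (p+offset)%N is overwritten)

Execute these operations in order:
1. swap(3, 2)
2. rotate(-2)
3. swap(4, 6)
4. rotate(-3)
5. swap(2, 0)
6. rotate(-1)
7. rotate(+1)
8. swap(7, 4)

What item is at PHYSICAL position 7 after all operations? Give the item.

Answer: E

Derivation:
After op 1 (swap(3, 2)): offset=0, physical=[A,B,D,C,E,F,G,H], logical=[A,B,D,C,E,F,G,H]
After op 2 (rotate(-2)): offset=6, physical=[A,B,D,C,E,F,G,H], logical=[G,H,A,B,D,C,E,F]
After op 3 (swap(4, 6)): offset=6, physical=[A,B,E,C,D,F,G,H], logical=[G,H,A,B,E,C,D,F]
After op 4 (rotate(-3)): offset=3, physical=[A,B,E,C,D,F,G,H], logical=[C,D,F,G,H,A,B,E]
After op 5 (swap(2, 0)): offset=3, physical=[A,B,E,F,D,C,G,H], logical=[F,D,C,G,H,A,B,E]
After op 6 (rotate(-1)): offset=2, physical=[A,B,E,F,D,C,G,H], logical=[E,F,D,C,G,H,A,B]
After op 7 (rotate(+1)): offset=3, physical=[A,B,E,F,D,C,G,H], logical=[F,D,C,G,H,A,B,E]
After op 8 (swap(7, 4)): offset=3, physical=[A,B,H,F,D,C,G,E], logical=[F,D,C,G,E,A,B,H]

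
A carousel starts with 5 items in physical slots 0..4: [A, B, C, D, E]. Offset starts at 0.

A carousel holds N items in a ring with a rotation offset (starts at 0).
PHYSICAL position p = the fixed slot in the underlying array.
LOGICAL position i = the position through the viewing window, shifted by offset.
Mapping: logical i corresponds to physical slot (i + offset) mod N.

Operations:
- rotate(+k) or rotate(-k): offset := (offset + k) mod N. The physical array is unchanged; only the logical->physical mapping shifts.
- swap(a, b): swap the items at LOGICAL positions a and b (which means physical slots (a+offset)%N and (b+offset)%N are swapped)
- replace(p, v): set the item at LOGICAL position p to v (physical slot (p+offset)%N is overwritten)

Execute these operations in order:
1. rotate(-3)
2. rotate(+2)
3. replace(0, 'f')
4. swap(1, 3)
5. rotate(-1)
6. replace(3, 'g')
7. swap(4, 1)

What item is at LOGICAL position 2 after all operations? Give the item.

After op 1 (rotate(-3)): offset=2, physical=[A,B,C,D,E], logical=[C,D,E,A,B]
After op 2 (rotate(+2)): offset=4, physical=[A,B,C,D,E], logical=[E,A,B,C,D]
After op 3 (replace(0, 'f')): offset=4, physical=[A,B,C,D,f], logical=[f,A,B,C,D]
After op 4 (swap(1, 3)): offset=4, physical=[C,B,A,D,f], logical=[f,C,B,A,D]
After op 5 (rotate(-1)): offset=3, physical=[C,B,A,D,f], logical=[D,f,C,B,A]
After op 6 (replace(3, 'g')): offset=3, physical=[C,g,A,D,f], logical=[D,f,C,g,A]
After op 7 (swap(4, 1)): offset=3, physical=[C,g,f,D,A], logical=[D,A,C,g,f]

Answer: C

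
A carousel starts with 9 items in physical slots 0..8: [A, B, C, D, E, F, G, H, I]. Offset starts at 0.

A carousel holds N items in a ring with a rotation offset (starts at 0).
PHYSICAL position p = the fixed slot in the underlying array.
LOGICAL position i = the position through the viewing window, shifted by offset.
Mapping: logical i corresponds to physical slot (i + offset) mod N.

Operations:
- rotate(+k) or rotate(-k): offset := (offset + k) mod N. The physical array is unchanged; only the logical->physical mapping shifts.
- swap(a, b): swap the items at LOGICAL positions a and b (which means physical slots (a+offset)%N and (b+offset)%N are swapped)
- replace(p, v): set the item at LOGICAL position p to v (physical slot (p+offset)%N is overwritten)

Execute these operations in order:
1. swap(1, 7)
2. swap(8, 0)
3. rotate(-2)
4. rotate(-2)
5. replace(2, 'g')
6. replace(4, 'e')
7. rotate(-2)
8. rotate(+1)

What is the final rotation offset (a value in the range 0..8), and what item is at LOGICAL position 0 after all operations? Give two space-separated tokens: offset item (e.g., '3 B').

Answer: 4 E

Derivation:
After op 1 (swap(1, 7)): offset=0, physical=[A,H,C,D,E,F,G,B,I], logical=[A,H,C,D,E,F,G,B,I]
After op 2 (swap(8, 0)): offset=0, physical=[I,H,C,D,E,F,G,B,A], logical=[I,H,C,D,E,F,G,B,A]
After op 3 (rotate(-2)): offset=7, physical=[I,H,C,D,E,F,G,B,A], logical=[B,A,I,H,C,D,E,F,G]
After op 4 (rotate(-2)): offset=5, physical=[I,H,C,D,E,F,G,B,A], logical=[F,G,B,A,I,H,C,D,E]
After op 5 (replace(2, 'g')): offset=5, physical=[I,H,C,D,E,F,G,g,A], logical=[F,G,g,A,I,H,C,D,E]
After op 6 (replace(4, 'e')): offset=5, physical=[e,H,C,D,E,F,G,g,A], logical=[F,G,g,A,e,H,C,D,E]
After op 7 (rotate(-2)): offset=3, physical=[e,H,C,D,E,F,G,g,A], logical=[D,E,F,G,g,A,e,H,C]
After op 8 (rotate(+1)): offset=4, physical=[e,H,C,D,E,F,G,g,A], logical=[E,F,G,g,A,e,H,C,D]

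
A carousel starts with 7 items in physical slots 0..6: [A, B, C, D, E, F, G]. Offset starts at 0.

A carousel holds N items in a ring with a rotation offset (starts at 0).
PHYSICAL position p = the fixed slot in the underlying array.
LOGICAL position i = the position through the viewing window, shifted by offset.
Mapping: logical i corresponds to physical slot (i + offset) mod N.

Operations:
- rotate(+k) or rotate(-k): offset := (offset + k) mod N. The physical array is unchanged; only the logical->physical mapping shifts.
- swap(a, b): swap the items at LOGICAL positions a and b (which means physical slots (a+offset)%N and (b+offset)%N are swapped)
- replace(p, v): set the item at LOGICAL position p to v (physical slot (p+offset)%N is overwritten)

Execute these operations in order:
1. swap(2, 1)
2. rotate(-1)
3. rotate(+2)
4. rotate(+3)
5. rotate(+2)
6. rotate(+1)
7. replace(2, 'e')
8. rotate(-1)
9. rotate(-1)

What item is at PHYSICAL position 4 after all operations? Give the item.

Answer: E

Derivation:
After op 1 (swap(2, 1)): offset=0, physical=[A,C,B,D,E,F,G], logical=[A,C,B,D,E,F,G]
After op 2 (rotate(-1)): offset=6, physical=[A,C,B,D,E,F,G], logical=[G,A,C,B,D,E,F]
After op 3 (rotate(+2)): offset=1, physical=[A,C,B,D,E,F,G], logical=[C,B,D,E,F,G,A]
After op 4 (rotate(+3)): offset=4, physical=[A,C,B,D,E,F,G], logical=[E,F,G,A,C,B,D]
After op 5 (rotate(+2)): offset=6, physical=[A,C,B,D,E,F,G], logical=[G,A,C,B,D,E,F]
After op 6 (rotate(+1)): offset=0, physical=[A,C,B,D,E,F,G], logical=[A,C,B,D,E,F,G]
After op 7 (replace(2, 'e')): offset=0, physical=[A,C,e,D,E,F,G], logical=[A,C,e,D,E,F,G]
After op 8 (rotate(-1)): offset=6, physical=[A,C,e,D,E,F,G], logical=[G,A,C,e,D,E,F]
After op 9 (rotate(-1)): offset=5, physical=[A,C,e,D,E,F,G], logical=[F,G,A,C,e,D,E]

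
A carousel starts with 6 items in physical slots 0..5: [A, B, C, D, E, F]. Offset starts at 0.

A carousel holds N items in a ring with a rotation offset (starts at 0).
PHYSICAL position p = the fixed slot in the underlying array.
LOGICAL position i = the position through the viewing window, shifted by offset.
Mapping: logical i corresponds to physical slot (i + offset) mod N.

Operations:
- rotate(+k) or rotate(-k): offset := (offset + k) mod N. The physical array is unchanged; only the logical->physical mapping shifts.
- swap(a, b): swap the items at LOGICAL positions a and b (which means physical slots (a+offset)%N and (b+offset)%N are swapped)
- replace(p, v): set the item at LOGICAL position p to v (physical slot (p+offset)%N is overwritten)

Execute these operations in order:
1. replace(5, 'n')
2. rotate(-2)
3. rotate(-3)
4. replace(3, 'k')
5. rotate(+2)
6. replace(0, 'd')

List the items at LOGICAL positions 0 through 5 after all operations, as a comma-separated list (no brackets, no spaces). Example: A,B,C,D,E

After op 1 (replace(5, 'n')): offset=0, physical=[A,B,C,D,E,n], logical=[A,B,C,D,E,n]
After op 2 (rotate(-2)): offset=4, physical=[A,B,C,D,E,n], logical=[E,n,A,B,C,D]
After op 3 (rotate(-3)): offset=1, physical=[A,B,C,D,E,n], logical=[B,C,D,E,n,A]
After op 4 (replace(3, 'k')): offset=1, physical=[A,B,C,D,k,n], logical=[B,C,D,k,n,A]
After op 5 (rotate(+2)): offset=3, physical=[A,B,C,D,k,n], logical=[D,k,n,A,B,C]
After op 6 (replace(0, 'd')): offset=3, physical=[A,B,C,d,k,n], logical=[d,k,n,A,B,C]

Answer: d,k,n,A,B,C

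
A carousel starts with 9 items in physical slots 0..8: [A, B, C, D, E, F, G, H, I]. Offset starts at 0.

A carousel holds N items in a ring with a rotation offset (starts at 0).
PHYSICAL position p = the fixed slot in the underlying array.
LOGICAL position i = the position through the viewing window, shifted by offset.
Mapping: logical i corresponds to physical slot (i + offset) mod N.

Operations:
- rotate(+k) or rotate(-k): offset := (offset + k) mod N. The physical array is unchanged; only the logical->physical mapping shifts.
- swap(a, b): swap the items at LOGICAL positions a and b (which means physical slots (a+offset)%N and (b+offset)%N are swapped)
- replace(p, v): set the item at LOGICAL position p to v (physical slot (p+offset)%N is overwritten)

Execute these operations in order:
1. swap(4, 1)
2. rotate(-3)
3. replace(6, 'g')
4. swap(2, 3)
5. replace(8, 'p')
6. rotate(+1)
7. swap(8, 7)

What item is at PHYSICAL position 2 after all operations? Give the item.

Answer: C

Derivation:
After op 1 (swap(4, 1)): offset=0, physical=[A,E,C,D,B,F,G,H,I], logical=[A,E,C,D,B,F,G,H,I]
After op 2 (rotate(-3)): offset=6, physical=[A,E,C,D,B,F,G,H,I], logical=[G,H,I,A,E,C,D,B,F]
After op 3 (replace(6, 'g')): offset=6, physical=[A,E,C,g,B,F,G,H,I], logical=[G,H,I,A,E,C,g,B,F]
After op 4 (swap(2, 3)): offset=6, physical=[I,E,C,g,B,F,G,H,A], logical=[G,H,A,I,E,C,g,B,F]
After op 5 (replace(8, 'p')): offset=6, physical=[I,E,C,g,B,p,G,H,A], logical=[G,H,A,I,E,C,g,B,p]
After op 6 (rotate(+1)): offset=7, physical=[I,E,C,g,B,p,G,H,A], logical=[H,A,I,E,C,g,B,p,G]
After op 7 (swap(8, 7)): offset=7, physical=[I,E,C,g,B,G,p,H,A], logical=[H,A,I,E,C,g,B,G,p]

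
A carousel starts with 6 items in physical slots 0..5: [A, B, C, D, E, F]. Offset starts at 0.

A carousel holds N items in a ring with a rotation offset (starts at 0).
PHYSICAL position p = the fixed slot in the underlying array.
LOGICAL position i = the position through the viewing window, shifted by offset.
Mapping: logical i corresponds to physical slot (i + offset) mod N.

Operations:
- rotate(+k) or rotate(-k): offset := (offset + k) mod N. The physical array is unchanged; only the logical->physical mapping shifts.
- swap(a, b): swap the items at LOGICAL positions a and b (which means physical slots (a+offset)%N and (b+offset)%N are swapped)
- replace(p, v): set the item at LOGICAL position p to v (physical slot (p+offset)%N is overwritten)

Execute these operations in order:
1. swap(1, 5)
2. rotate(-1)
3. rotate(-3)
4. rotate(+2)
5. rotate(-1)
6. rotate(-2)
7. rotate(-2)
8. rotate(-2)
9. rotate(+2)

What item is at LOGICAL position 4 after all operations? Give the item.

Answer: D

Derivation:
After op 1 (swap(1, 5)): offset=0, physical=[A,F,C,D,E,B], logical=[A,F,C,D,E,B]
After op 2 (rotate(-1)): offset=5, physical=[A,F,C,D,E,B], logical=[B,A,F,C,D,E]
After op 3 (rotate(-3)): offset=2, physical=[A,F,C,D,E,B], logical=[C,D,E,B,A,F]
After op 4 (rotate(+2)): offset=4, physical=[A,F,C,D,E,B], logical=[E,B,A,F,C,D]
After op 5 (rotate(-1)): offset=3, physical=[A,F,C,D,E,B], logical=[D,E,B,A,F,C]
After op 6 (rotate(-2)): offset=1, physical=[A,F,C,D,E,B], logical=[F,C,D,E,B,A]
After op 7 (rotate(-2)): offset=5, physical=[A,F,C,D,E,B], logical=[B,A,F,C,D,E]
After op 8 (rotate(-2)): offset=3, physical=[A,F,C,D,E,B], logical=[D,E,B,A,F,C]
After op 9 (rotate(+2)): offset=5, physical=[A,F,C,D,E,B], logical=[B,A,F,C,D,E]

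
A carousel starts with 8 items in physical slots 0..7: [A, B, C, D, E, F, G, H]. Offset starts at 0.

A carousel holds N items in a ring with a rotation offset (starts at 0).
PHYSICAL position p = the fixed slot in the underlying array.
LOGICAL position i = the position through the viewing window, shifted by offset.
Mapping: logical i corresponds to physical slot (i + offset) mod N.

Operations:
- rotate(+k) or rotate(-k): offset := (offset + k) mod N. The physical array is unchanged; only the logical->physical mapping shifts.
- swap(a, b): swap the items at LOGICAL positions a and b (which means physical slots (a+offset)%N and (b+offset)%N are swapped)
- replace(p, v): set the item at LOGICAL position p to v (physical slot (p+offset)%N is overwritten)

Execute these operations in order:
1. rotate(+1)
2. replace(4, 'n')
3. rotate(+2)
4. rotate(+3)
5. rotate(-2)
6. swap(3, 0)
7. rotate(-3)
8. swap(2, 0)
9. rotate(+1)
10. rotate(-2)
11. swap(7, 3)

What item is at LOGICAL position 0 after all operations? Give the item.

Answer: A

Derivation:
After op 1 (rotate(+1)): offset=1, physical=[A,B,C,D,E,F,G,H], logical=[B,C,D,E,F,G,H,A]
After op 2 (replace(4, 'n')): offset=1, physical=[A,B,C,D,E,n,G,H], logical=[B,C,D,E,n,G,H,A]
After op 3 (rotate(+2)): offset=3, physical=[A,B,C,D,E,n,G,H], logical=[D,E,n,G,H,A,B,C]
After op 4 (rotate(+3)): offset=6, physical=[A,B,C,D,E,n,G,H], logical=[G,H,A,B,C,D,E,n]
After op 5 (rotate(-2)): offset=4, physical=[A,B,C,D,E,n,G,H], logical=[E,n,G,H,A,B,C,D]
After op 6 (swap(3, 0)): offset=4, physical=[A,B,C,D,H,n,G,E], logical=[H,n,G,E,A,B,C,D]
After op 7 (rotate(-3)): offset=1, physical=[A,B,C,D,H,n,G,E], logical=[B,C,D,H,n,G,E,A]
After op 8 (swap(2, 0)): offset=1, physical=[A,D,C,B,H,n,G,E], logical=[D,C,B,H,n,G,E,A]
After op 9 (rotate(+1)): offset=2, physical=[A,D,C,B,H,n,G,E], logical=[C,B,H,n,G,E,A,D]
After op 10 (rotate(-2)): offset=0, physical=[A,D,C,B,H,n,G,E], logical=[A,D,C,B,H,n,G,E]
After op 11 (swap(7, 3)): offset=0, physical=[A,D,C,E,H,n,G,B], logical=[A,D,C,E,H,n,G,B]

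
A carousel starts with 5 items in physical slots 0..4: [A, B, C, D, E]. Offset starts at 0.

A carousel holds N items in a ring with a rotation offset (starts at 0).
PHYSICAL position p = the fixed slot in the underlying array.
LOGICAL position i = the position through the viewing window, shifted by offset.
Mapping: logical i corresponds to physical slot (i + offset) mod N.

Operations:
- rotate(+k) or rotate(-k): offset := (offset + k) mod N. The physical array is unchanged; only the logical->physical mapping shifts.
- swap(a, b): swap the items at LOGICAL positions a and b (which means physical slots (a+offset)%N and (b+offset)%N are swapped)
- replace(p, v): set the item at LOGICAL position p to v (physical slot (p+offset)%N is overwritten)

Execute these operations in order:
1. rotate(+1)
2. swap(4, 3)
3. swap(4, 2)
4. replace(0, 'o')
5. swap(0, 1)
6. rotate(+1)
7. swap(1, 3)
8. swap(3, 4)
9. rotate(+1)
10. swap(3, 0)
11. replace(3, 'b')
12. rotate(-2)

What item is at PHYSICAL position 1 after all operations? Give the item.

After op 1 (rotate(+1)): offset=1, physical=[A,B,C,D,E], logical=[B,C,D,E,A]
After op 2 (swap(4, 3)): offset=1, physical=[E,B,C,D,A], logical=[B,C,D,A,E]
After op 3 (swap(4, 2)): offset=1, physical=[D,B,C,E,A], logical=[B,C,E,A,D]
After op 4 (replace(0, 'o')): offset=1, physical=[D,o,C,E,A], logical=[o,C,E,A,D]
After op 5 (swap(0, 1)): offset=1, physical=[D,C,o,E,A], logical=[C,o,E,A,D]
After op 6 (rotate(+1)): offset=2, physical=[D,C,o,E,A], logical=[o,E,A,D,C]
After op 7 (swap(1, 3)): offset=2, physical=[E,C,o,D,A], logical=[o,D,A,E,C]
After op 8 (swap(3, 4)): offset=2, physical=[C,E,o,D,A], logical=[o,D,A,C,E]
After op 9 (rotate(+1)): offset=3, physical=[C,E,o,D,A], logical=[D,A,C,E,o]
After op 10 (swap(3, 0)): offset=3, physical=[C,D,o,E,A], logical=[E,A,C,D,o]
After op 11 (replace(3, 'b')): offset=3, physical=[C,b,o,E,A], logical=[E,A,C,b,o]
After op 12 (rotate(-2)): offset=1, physical=[C,b,o,E,A], logical=[b,o,E,A,C]

Answer: b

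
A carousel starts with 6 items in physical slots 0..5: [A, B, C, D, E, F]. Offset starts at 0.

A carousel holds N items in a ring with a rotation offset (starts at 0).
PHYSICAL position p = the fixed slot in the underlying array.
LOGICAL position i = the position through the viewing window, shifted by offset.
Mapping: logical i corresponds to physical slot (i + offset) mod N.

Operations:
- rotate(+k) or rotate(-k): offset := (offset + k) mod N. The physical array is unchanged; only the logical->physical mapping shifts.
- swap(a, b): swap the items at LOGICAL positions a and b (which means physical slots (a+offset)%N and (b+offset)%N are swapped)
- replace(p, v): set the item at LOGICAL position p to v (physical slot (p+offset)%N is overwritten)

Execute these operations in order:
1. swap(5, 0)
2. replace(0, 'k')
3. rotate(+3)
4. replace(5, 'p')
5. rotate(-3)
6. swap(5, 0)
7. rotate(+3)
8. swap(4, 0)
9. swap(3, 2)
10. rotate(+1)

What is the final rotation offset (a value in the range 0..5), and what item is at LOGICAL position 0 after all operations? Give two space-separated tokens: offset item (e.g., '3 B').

After op 1 (swap(5, 0)): offset=0, physical=[F,B,C,D,E,A], logical=[F,B,C,D,E,A]
After op 2 (replace(0, 'k')): offset=0, physical=[k,B,C,D,E,A], logical=[k,B,C,D,E,A]
After op 3 (rotate(+3)): offset=3, physical=[k,B,C,D,E,A], logical=[D,E,A,k,B,C]
After op 4 (replace(5, 'p')): offset=3, physical=[k,B,p,D,E,A], logical=[D,E,A,k,B,p]
After op 5 (rotate(-3)): offset=0, physical=[k,B,p,D,E,A], logical=[k,B,p,D,E,A]
After op 6 (swap(5, 0)): offset=0, physical=[A,B,p,D,E,k], logical=[A,B,p,D,E,k]
After op 7 (rotate(+3)): offset=3, physical=[A,B,p,D,E,k], logical=[D,E,k,A,B,p]
After op 8 (swap(4, 0)): offset=3, physical=[A,D,p,B,E,k], logical=[B,E,k,A,D,p]
After op 9 (swap(3, 2)): offset=3, physical=[k,D,p,B,E,A], logical=[B,E,A,k,D,p]
After op 10 (rotate(+1)): offset=4, physical=[k,D,p,B,E,A], logical=[E,A,k,D,p,B]

Answer: 4 E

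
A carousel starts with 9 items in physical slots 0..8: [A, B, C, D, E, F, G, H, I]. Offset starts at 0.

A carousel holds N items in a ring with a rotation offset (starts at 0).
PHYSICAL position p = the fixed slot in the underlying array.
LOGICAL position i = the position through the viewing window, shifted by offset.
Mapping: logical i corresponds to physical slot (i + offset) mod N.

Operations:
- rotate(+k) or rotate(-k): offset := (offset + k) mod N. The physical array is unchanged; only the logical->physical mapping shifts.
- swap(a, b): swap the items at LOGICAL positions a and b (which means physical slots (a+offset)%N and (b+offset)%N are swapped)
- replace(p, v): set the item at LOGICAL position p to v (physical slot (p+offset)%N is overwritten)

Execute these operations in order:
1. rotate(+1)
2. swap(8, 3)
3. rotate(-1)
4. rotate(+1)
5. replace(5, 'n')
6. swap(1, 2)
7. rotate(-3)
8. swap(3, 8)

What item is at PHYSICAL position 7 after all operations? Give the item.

After op 1 (rotate(+1)): offset=1, physical=[A,B,C,D,E,F,G,H,I], logical=[B,C,D,E,F,G,H,I,A]
After op 2 (swap(8, 3)): offset=1, physical=[E,B,C,D,A,F,G,H,I], logical=[B,C,D,A,F,G,H,I,E]
After op 3 (rotate(-1)): offset=0, physical=[E,B,C,D,A,F,G,H,I], logical=[E,B,C,D,A,F,G,H,I]
After op 4 (rotate(+1)): offset=1, physical=[E,B,C,D,A,F,G,H,I], logical=[B,C,D,A,F,G,H,I,E]
After op 5 (replace(5, 'n')): offset=1, physical=[E,B,C,D,A,F,n,H,I], logical=[B,C,D,A,F,n,H,I,E]
After op 6 (swap(1, 2)): offset=1, physical=[E,B,D,C,A,F,n,H,I], logical=[B,D,C,A,F,n,H,I,E]
After op 7 (rotate(-3)): offset=7, physical=[E,B,D,C,A,F,n,H,I], logical=[H,I,E,B,D,C,A,F,n]
After op 8 (swap(3, 8)): offset=7, physical=[E,n,D,C,A,F,B,H,I], logical=[H,I,E,n,D,C,A,F,B]

Answer: H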